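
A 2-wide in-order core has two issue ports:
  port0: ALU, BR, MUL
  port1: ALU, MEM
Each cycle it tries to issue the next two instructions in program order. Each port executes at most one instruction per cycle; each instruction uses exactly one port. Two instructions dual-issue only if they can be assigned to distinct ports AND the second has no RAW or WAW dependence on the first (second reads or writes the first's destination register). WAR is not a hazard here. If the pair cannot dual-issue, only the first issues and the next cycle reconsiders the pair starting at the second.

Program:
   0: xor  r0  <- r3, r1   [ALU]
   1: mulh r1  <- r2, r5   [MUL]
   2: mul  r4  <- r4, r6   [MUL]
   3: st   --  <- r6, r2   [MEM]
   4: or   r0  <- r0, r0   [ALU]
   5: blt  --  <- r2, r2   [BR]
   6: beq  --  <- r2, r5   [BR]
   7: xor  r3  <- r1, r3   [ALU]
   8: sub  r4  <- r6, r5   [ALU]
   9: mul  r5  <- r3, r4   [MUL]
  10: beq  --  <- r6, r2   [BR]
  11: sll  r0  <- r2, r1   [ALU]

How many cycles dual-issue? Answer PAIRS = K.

0. xor.ALU+mulh.MUL @i0,i1  | dual
1. mul.MUL+st.MEM @i2,i3  | dual
2. or.ALU+blt.BR @i4,i5  | dual
3. beq.BR+xor.ALU @i6,i7  | dual
4. sub.ALU @i8  | RAW r4
5. mul.MUL @i9  | no-port MUL/BR
6. beq.BR+sll.ALU @i10,i11  | dual

PAIRS = 5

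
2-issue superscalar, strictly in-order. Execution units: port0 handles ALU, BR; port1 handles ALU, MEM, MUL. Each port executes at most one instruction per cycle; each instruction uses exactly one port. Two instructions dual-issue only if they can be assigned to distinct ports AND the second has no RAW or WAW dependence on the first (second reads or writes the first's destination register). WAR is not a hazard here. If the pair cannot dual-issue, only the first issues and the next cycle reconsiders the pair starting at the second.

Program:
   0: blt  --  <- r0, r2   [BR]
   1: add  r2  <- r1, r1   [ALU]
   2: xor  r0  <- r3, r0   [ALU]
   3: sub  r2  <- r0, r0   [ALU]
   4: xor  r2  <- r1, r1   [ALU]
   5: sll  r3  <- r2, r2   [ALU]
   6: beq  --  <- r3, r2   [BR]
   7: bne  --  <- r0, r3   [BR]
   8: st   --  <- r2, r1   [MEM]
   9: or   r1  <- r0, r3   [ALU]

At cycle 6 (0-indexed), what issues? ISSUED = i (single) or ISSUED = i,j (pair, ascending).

#0 head=0: blt.BR+add.ALU i0+i1 pair
#1 head=2: xor.ALU i2 RAW r0
#2 head=3: sub.ALU i3 WAW r2
#3 head=4: xor.ALU i4 RAW r2
#4 head=5: sll.ALU i5 RAW r3
#5 head=6: beq.BR i6 no-port BR/BR
#6 head=7: bne.BR+st.MEM i7+i8 pair
#7 head=9: or.ALU i9 tail

ISSUED = 7,8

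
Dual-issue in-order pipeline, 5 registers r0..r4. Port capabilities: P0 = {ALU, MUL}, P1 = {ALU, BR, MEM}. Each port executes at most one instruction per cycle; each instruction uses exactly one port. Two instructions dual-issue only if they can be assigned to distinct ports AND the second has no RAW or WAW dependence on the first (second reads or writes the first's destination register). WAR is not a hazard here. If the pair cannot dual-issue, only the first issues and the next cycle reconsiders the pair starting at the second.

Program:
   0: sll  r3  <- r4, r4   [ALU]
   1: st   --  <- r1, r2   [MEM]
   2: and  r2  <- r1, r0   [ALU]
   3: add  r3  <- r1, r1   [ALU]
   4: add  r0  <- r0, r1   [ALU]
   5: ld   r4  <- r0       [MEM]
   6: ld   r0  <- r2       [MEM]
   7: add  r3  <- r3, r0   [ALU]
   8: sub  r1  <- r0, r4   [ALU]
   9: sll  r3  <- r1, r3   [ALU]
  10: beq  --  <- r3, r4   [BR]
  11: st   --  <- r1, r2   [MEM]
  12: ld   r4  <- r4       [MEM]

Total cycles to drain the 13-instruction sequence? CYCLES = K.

CYCLES = 10

t=0 i0+i1:sll+st ; pair
t=1 i2+i3:and+add ; pair
t=2 i4:add ; RAW r0
t=3 i5:ld ; no-port MEM/MEM
t=4 i6:ld ; RAW r0
t=5 i7+i8:add+sub ; pair
t=6 i9:sll ; RAW r3
t=7 i10:beq ; no-port BR/MEM
t=8 i11:st ; no-port MEM/MEM
t=9 i12:ld ; tail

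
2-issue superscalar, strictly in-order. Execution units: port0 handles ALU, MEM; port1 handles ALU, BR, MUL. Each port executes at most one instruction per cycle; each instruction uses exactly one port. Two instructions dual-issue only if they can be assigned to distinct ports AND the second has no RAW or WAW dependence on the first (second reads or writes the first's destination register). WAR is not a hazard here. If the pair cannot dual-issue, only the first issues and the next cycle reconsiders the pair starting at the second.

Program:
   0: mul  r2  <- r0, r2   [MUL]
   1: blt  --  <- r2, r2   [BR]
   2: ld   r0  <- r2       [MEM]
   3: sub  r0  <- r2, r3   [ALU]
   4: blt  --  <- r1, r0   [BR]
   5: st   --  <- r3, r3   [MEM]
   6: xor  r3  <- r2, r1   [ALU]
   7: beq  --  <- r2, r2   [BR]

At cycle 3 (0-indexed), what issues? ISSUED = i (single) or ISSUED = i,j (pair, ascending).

#0 head=0: mul i0 no-port MUL/BR
#1 head=1: blt/ld i1&i2 dual
#2 head=3: sub i3 RAW r0
#3 head=4: blt/st i4&i5 dual
#4 head=6: xor/beq i6&i7 dual

ISSUED = 4,5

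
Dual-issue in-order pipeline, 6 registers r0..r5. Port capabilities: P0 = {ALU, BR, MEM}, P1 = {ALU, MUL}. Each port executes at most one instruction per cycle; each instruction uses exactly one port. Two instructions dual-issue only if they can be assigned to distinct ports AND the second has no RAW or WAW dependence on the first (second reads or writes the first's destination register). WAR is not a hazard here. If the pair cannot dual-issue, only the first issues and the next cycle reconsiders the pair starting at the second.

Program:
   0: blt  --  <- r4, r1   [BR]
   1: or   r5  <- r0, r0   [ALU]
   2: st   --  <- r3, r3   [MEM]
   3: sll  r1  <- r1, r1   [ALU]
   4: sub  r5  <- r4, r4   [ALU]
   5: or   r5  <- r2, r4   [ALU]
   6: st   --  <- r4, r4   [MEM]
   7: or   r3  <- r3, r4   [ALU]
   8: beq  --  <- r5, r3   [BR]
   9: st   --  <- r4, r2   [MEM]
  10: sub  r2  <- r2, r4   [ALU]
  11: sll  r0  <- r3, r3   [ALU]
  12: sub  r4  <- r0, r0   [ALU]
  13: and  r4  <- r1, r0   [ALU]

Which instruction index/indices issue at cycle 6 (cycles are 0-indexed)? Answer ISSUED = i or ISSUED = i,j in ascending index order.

#0 head=0: blt.BR or.ALU i0,i1 dual
#1 head=2: st.MEM sll.ALU i2,i3 dual
#2 head=4: sub.ALU i4 WAW r5
#3 head=5: or.ALU st.MEM i5,i6 dual
#4 head=7: or.ALU i7 RAW r3
#5 head=8: beq.BR i8 no-port BR/MEM
#6 head=9: st.MEM sub.ALU i9,i10 dual
#7 head=11: sll.ALU i11 RAW r0
#8 head=12: sub.ALU i12 WAW r4
#9 head=13: and.ALU i13 tail

ISSUED = 9,10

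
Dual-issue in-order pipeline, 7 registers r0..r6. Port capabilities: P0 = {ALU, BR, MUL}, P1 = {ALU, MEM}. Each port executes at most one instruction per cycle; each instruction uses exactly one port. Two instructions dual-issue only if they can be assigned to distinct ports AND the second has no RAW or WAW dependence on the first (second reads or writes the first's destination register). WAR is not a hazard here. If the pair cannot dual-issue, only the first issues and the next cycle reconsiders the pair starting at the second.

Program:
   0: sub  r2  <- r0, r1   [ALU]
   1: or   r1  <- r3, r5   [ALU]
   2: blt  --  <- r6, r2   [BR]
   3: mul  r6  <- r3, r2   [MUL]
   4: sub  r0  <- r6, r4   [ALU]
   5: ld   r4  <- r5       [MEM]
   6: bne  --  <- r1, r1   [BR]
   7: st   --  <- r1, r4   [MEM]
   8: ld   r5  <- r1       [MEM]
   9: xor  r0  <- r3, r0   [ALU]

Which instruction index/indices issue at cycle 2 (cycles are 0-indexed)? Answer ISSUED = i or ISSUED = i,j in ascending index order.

t=0 i0,i1:sub or ; dual
t=1 i2:blt ; no-port BR/MUL
t=2 i3:mul ; RAW r6
t=3 i4,i5:sub ld ; dual
t=4 i6,i7:bne st ; dual
t=5 i8,i9:ld xor ; dual

ISSUED = 3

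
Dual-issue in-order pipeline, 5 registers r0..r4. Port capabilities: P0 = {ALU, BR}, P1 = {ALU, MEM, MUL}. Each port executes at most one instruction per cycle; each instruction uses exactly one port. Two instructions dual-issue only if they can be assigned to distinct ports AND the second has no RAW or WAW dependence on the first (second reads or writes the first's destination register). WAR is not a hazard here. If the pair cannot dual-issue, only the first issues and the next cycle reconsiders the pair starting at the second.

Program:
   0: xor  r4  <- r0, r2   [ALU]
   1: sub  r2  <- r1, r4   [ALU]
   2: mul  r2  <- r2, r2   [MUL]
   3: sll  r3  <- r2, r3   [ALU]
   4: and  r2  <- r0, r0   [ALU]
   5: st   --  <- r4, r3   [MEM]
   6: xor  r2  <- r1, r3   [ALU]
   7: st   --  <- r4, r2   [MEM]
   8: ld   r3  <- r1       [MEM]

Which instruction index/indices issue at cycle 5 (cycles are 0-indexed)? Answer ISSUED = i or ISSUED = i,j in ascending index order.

ISSUED = 7

0. xor @i0  | RAW r4
1. sub @i1  | RAW+WAW r2
2. mul @i2  | RAW r2
3. sll;and @i3/i4  | 2-wide
4. st;xor @i5/i6  | 2-wide
5. st @i7  | no-port MEM/MEM
6. ld @i8  | tail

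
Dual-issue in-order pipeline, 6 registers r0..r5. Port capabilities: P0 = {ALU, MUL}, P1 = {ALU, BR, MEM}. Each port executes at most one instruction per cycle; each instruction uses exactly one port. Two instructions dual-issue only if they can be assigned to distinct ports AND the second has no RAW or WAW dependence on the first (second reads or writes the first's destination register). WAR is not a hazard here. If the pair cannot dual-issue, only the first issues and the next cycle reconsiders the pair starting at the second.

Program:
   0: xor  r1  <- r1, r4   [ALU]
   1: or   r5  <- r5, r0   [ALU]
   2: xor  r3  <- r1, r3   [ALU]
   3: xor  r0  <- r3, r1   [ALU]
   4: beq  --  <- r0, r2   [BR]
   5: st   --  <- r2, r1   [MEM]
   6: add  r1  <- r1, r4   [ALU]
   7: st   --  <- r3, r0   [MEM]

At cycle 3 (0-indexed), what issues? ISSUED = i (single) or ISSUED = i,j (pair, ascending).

c0: i0,i1 xor or  2-wide
c1: i2 xor  RAW r3
c2: i3 xor  RAW r0
c3: i4 beq  no-port BR/MEM
c4: i5,i6 st add  2-wide
c5: i7 st  tail

ISSUED = 4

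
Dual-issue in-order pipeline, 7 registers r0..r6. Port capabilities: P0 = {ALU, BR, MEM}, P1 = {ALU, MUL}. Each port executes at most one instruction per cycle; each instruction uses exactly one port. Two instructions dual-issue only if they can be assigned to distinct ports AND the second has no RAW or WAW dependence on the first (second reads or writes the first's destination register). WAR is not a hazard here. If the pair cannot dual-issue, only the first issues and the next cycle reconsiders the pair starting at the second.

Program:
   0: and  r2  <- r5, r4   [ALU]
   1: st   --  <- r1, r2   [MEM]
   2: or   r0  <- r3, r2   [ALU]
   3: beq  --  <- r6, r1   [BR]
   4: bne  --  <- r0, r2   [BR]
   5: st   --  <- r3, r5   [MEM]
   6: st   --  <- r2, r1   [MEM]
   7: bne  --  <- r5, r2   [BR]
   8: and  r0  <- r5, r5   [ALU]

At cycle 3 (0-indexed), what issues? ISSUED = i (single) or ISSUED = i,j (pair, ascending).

0. and @i0  | RAW r2
1. st+or @i1&i2  | 2-wide
2. beq @i3  | no-port BR/BR
3. bne @i4  | no-port BR/MEM
4. st @i5  | no-port MEM/MEM
5. st @i6  | no-port MEM/BR
6. bne+and @i7&i8  | 2-wide

ISSUED = 4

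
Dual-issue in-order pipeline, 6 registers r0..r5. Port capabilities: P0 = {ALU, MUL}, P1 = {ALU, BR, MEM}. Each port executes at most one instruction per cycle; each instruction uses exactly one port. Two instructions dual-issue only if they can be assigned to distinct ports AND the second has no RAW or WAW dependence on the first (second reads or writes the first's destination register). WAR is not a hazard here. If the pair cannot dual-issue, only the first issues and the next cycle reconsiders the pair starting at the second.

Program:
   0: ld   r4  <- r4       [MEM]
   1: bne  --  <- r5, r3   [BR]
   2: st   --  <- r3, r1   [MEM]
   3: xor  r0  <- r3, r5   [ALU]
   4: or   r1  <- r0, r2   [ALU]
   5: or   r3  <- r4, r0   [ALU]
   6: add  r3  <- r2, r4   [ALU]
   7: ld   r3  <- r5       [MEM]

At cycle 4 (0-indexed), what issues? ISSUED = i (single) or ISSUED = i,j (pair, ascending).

ISSUED = 6

c0: i0 ld  no-port MEM/BR
c1: i1 bne  no-port BR/MEM
c2: i2,i3 st/xor  pair
c3: i4,i5 or/or  pair
c4: i6 add  WAW r3
c5: i7 ld  tail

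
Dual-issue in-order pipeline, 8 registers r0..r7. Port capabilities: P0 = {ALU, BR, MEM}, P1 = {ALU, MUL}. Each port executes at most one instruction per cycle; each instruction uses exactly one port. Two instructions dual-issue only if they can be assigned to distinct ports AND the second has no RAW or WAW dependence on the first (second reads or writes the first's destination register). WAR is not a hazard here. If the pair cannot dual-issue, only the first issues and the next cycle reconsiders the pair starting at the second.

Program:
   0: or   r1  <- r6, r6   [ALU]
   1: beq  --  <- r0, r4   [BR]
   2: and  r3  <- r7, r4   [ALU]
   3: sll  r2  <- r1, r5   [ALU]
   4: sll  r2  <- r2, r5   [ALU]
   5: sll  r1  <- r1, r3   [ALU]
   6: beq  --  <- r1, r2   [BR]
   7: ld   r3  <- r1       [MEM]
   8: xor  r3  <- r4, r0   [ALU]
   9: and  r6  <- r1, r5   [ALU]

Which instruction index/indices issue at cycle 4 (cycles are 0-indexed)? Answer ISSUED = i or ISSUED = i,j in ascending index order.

ISSUED = 7

#0 head=0: or;beq i0+i1 pair
#1 head=2: and;sll i2+i3 pair
#2 head=4: sll;sll i4+i5 pair
#3 head=6: beq i6 no-port BR/MEM
#4 head=7: ld i7 WAW r3
#5 head=8: xor;and i8+i9 pair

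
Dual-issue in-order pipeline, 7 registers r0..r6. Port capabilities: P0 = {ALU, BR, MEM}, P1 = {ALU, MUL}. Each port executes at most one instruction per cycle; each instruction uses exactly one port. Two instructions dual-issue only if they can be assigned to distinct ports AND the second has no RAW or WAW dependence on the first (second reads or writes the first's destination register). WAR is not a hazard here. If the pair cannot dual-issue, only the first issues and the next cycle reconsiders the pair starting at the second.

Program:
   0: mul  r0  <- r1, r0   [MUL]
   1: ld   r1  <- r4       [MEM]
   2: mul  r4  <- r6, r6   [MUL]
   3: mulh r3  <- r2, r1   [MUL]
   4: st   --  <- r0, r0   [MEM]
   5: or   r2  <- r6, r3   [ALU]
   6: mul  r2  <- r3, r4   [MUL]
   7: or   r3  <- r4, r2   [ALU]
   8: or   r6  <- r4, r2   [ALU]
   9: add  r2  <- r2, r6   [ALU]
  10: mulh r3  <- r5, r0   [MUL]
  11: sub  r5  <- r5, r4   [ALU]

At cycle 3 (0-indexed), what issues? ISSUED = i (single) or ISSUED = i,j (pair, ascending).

c0: i0,i1 mul.MUL/ld.MEM  pair
c1: i2 mul.MUL  no-port MUL/MUL
c2: i3,i4 mulh.MUL/st.MEM  pair
c3: i5 or.ALU  WAW r2
c4: i6 mul.MUL  RAW r2
c5: i7,i8 or.ALU/or.ALU  pair
c6: i9,i10 add.ALU/mulh.MUL  pair
c7: i11 sub.ALU  tail

ISSUED = 5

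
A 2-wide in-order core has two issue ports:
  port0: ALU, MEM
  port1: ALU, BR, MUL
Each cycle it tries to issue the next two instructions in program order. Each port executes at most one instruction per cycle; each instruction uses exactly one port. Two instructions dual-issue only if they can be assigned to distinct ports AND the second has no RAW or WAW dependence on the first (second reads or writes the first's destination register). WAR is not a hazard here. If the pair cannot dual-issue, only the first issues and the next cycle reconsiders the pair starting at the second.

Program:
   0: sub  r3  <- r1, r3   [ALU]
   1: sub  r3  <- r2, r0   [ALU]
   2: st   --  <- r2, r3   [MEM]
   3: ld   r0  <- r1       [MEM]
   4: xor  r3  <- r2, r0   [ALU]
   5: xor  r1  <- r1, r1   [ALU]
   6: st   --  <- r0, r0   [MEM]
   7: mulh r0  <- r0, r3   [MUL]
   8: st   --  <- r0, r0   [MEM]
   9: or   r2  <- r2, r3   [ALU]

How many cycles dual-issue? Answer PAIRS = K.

c0: i0 sub.ALU  WAW r3
c1: i1 sub.ALU  RAW r3
c2: i2 st.MEM  no-port MEM/MEM
c3: i3 ld.MEM  RAW r0
c4: i4/i5 xor.ALU/xor.ALU  pair
c5: i6/i7 st.MEM/mulh.MUL  pair
c6: i8/i9 st.MEM/or.ALU  pair

PAIRS = 3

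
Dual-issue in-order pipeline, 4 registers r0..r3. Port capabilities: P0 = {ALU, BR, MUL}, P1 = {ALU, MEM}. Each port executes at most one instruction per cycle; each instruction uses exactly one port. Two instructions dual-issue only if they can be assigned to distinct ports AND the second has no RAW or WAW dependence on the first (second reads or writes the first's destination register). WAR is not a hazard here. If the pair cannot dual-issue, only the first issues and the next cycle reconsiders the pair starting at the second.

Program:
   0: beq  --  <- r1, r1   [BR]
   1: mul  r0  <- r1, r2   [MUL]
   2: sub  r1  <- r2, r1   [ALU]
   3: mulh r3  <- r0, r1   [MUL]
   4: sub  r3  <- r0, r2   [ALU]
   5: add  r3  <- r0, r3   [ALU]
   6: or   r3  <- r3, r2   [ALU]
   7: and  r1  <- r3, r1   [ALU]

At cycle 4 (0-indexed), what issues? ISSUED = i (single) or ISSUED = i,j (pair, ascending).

ISSUED = 5

#0 head=0: beq.BR i0 no-port BR/MUL
#1 head=1: mul.MUL;sub.ALU i1,i2 dual
#2 head=3: mulh.MUL i3 WAW r3
#3 head=4: sub.ALU i4 RAW+WAW r3
#4 head=5: add.ALU i5 RAW+WAW r3
#5 head=6: or.ALU i6 RAW r3
#6 head=7: and.ALU i7 tail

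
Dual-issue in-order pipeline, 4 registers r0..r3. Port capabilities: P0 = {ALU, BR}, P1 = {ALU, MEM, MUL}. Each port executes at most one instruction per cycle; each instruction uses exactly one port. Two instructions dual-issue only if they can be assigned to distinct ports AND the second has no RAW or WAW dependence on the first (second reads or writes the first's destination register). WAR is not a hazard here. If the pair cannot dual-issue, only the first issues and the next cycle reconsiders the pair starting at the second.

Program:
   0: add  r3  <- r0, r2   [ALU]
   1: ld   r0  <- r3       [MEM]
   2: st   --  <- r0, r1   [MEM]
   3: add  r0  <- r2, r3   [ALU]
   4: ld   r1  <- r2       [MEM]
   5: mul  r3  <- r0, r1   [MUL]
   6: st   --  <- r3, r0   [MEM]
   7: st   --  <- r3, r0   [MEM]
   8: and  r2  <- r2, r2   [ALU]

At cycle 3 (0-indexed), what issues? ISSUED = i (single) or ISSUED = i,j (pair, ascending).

ISSUED = 4

[0] i0  add  -- RAW r3
[1] i1  ld  -- no-port MEM/MEM
[2] i2/i3  st/add  -- 2-wide
[3] i4  ld  -- no-port MEM/MUL
[4] i5  mul  -- no-port MUL/MEM
[5] i6  st  -- no-port MEM/MEM
[6] i7/i8  st/and  -- 2-wide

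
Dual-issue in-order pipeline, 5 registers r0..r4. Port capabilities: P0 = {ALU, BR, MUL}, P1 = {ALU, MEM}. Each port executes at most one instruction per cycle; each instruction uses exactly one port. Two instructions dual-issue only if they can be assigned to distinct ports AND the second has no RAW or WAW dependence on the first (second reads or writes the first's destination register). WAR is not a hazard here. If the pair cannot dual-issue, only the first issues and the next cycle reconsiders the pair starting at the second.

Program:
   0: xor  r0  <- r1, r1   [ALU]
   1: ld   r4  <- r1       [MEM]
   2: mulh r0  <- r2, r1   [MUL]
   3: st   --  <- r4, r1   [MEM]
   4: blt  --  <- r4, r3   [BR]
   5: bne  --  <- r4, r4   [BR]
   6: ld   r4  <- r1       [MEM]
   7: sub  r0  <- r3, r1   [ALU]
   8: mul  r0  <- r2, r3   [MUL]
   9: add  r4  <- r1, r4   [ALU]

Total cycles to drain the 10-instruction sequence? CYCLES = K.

t=0 i0+i1:xor;ld ; 2-wide
t=1 i2+i3:mulh;st ; 2-wide
t=2 i4:blt ; no-port BR/BR
t=3 i5+i6:bne;ld ; 2-wide
t=4 i7:sub ; WAW r0
t=5 i8+i9:mul;add ; 2-wide

CYCLES = 6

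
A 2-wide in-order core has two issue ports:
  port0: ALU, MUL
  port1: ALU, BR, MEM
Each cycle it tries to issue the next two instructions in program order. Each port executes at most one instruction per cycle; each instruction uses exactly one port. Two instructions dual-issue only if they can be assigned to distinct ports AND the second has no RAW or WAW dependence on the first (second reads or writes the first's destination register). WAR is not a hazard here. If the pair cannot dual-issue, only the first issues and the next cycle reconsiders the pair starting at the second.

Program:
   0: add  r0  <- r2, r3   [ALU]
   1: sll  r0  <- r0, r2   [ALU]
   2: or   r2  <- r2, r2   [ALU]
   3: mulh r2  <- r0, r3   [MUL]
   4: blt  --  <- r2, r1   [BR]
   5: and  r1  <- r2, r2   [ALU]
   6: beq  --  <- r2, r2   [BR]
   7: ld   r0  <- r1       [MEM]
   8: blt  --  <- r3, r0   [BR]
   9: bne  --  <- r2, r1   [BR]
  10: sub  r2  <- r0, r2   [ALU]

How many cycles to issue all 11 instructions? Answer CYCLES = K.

CYCLES = 8

c0: i0 add.ALU  RAW+WAW r0
c1: i1/i2 sll.ALU/or.ALU  dual
c2: i3 mulh.MUL  RAW r2
c3: i4/i5 blt.BR/and.ALU  dual
c4: i6 beq.BR  no-port BR/MEM
c5: i7 ld.MEM  no-port MEM/BR
c6: i8 blt.BR  no-port BR/BR
c7: i9/i10 bne.BR/sub.ALU  dual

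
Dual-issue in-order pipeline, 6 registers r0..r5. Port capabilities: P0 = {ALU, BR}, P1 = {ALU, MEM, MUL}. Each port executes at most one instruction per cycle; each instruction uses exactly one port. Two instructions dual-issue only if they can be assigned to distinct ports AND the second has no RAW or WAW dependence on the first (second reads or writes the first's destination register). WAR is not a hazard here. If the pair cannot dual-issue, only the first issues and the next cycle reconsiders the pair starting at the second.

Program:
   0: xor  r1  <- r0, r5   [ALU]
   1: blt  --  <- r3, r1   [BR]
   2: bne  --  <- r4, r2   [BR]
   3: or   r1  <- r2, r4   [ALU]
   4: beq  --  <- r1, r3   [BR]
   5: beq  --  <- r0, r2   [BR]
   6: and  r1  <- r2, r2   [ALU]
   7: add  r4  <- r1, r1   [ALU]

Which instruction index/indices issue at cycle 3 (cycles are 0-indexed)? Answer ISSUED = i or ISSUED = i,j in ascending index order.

ISSUED = 4

0. xor @i0  | RAW r1
1. blt @i1  | no-port BR/BR
2. bne;or @i2/i3  | 2-wide
3. beq @i4  | no-port BR/BR
4. beq;and @i5/i6  | 2-wide
5. add @i7  | tail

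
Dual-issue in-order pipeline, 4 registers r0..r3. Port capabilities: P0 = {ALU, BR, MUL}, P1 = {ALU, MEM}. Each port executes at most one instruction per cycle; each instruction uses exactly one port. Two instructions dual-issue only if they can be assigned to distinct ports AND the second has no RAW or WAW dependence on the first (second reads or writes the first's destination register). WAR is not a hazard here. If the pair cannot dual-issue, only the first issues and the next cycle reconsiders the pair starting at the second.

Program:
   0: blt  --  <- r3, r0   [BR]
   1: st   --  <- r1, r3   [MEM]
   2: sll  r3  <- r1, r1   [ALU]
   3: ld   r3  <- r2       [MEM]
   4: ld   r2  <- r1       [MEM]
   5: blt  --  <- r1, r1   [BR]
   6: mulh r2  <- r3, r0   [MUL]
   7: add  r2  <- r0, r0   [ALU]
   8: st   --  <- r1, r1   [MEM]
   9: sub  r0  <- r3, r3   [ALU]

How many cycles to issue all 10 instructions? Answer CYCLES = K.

CYCLES = 7

t=0 i0/i1:blt st ; dual
t=1 i2:sll ; WAW r3
t=2 i3:ld ; no-port MEM/MEM
t=3 i4/i5:ld blt ; dual
t=4 i6:mulh ; WAW r2
t=5 i7/i8:add st ; dual
t=6 i9:sub ; tail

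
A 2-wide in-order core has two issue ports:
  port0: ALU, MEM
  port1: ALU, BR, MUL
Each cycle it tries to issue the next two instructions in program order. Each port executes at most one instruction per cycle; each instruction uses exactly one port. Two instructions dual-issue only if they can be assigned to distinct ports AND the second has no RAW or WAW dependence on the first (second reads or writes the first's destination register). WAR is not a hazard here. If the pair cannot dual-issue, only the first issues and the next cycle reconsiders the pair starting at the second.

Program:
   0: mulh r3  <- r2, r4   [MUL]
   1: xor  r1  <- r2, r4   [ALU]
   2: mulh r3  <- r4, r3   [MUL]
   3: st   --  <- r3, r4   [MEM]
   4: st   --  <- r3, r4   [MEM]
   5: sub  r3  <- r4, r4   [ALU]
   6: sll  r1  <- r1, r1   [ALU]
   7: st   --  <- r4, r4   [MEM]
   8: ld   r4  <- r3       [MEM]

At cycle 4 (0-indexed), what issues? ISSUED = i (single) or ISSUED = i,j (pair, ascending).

ISSUED = 6,7

c0: i0+i1 mulh/xor  2-wide
c1: i2 mulh  RAW r3
c2: i3 st  no-port MEM/MEM
c3: i4+i5 st/sub  2-wide
c4: i6+i7 sll/st  2-wide
c5: i8 ld  tail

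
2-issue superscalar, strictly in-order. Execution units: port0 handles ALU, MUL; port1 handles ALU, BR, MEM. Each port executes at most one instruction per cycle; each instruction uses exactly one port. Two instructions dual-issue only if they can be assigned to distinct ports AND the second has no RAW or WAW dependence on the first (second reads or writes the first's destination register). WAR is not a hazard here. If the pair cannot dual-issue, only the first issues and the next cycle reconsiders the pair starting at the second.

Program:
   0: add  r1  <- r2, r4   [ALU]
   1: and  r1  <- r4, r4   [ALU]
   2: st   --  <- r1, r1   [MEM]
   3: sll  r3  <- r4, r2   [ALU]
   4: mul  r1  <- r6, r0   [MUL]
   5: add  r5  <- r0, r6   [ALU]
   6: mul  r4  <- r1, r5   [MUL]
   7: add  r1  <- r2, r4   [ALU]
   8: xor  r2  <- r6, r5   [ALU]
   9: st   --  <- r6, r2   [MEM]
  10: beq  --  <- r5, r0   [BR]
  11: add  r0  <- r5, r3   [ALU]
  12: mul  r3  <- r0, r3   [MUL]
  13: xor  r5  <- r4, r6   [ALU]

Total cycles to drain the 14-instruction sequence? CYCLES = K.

  cy0 -> i0 (add.ALU) WAW r1
  cy1 -> i1 (and.ALU) RAW r1
  cy2 -> i2/i3 (st.MEM+sll.ALU) 2-wide
  cy3 -> i4/i5 (mul.MUL+add.ALU) 2-wide
  cy4 -> i6 (mul.MUL) RAW r4
  cy5 -> i7/i8 (add.ALU+xor.ALU) 2-wide
  cy6 -> i9 (st.MEM) no-port MEM/BR
  cy7 -> i10/i11 (beq.BR+add.ALU) 2-wide
  cy8 -> i12/i13 (mul.MUL+xor.ALU) 2-wide

CYCLES = 9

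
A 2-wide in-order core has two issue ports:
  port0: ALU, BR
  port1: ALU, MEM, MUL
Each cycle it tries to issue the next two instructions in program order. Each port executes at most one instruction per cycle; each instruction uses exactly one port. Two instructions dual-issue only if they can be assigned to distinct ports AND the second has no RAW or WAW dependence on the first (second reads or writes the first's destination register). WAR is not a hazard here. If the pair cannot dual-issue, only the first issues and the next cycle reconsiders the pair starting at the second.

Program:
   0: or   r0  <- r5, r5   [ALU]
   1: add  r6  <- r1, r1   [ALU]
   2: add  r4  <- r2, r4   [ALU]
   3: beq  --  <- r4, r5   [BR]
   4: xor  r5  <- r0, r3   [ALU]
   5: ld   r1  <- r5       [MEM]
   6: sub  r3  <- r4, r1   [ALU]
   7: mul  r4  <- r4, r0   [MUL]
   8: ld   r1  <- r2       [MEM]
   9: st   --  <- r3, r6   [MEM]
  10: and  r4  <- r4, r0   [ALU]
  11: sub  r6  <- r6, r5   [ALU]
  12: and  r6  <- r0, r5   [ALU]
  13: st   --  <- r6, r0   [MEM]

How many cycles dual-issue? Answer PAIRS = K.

PAIRS = 4

0. or add @i0,i1  | 2-wide
1. add @i2  | RAW r4
2. beq xor @i3,i4  | 2-wide
3. ld @i5  | RAW r1
4. sub mul @i6,i7  | 2-wide
5. ld @i8  | no-port MEM/MEM
6. st and @i9,i10  | 2-wide
7. sub @i11  | WAW r6
8. and @i12  | RAW r6
9. st @i13  | tail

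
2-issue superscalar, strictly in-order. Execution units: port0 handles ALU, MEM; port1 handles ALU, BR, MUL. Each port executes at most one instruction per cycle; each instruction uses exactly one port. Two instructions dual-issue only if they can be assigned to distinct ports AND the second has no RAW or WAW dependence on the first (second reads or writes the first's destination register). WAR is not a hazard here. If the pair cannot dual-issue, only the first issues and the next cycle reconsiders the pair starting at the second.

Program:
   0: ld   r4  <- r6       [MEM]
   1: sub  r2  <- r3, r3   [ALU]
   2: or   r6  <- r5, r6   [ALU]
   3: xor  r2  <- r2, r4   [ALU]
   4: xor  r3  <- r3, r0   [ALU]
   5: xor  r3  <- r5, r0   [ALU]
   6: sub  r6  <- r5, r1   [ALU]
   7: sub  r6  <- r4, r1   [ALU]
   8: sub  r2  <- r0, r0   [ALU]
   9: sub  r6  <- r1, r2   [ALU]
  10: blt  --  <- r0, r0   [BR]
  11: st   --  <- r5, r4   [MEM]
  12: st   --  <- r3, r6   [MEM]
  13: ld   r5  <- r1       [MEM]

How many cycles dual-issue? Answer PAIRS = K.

PAIRS = 5

0. ld.MEM/sub.ALU @i0&i1  | 2-wide
1. or.ALU/xor.ALU @i2&i3  | 2-wide
2. xor.ALU @i4  | WAW r3
3. xor.ALU/sub.ALU @i5&i6  | 2-wide
4. sub.ALU/sub.ALU @i7&i8  | 2-wide
5. sub.ALU/blt.BR @i9&i10  | 2-wide
6. st.MEM @i11  | no-port MEM/MEM
7. st.MEM @i12  | no-port MEM/MEM
8. ld.MEM @i13  | tail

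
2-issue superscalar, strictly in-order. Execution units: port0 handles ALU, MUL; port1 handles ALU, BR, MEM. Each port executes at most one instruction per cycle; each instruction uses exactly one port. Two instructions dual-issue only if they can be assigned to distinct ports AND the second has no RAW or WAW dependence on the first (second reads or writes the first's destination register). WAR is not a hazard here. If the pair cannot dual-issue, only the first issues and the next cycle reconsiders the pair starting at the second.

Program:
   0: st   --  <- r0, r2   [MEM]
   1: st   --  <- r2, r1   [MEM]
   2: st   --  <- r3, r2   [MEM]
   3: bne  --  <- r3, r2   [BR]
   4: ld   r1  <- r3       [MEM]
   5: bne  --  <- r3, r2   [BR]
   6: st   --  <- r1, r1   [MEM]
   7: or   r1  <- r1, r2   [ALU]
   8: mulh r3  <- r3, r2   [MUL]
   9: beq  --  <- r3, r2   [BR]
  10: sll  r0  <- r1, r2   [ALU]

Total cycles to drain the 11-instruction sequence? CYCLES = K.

CYCLES = 9

t=0 i0:st.MEM ; no-port MEM/MEM
t=1 i1:st.MEM ; no-port MEM/MEM
t=2 i2:st.MEM ; no-port MEM/BR
t=3 i3:bne.BR ; no-port BR/MEM
t=4 i4:ld.MEM ; no-port MEM/BR
t=5 i5:bne.BR ; no-port BR/MEM
t=6 i6+i7:st.MEM/or.ALU ; pair
t=7 i8:mulh.MUL ; RAW r3
t=8 i9+i10:beq.BR/sll.ALU ; pair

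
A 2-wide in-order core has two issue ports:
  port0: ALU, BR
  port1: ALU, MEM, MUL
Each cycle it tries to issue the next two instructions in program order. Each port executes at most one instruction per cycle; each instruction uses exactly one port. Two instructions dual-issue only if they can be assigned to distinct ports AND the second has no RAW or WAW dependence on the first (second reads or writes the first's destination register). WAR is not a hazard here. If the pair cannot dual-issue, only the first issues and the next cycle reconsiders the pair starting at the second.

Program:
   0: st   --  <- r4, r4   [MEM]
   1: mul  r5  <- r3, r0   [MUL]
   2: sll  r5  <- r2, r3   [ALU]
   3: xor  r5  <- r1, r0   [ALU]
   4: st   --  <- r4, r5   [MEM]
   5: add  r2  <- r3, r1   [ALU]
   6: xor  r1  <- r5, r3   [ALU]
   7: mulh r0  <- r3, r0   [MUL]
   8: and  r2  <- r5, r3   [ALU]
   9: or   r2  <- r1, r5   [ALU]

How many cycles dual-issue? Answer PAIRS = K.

0. st.MEM @i0  | no-port MEM/MUL
1. mul.MUL @i1  | WAW r5
2. sll.ALU @i2  | WAW r5
3. xor.ALU @i3  | RAW r5
4. st.MEM+add.ALU @i4/i5  | pair
5. xor.ALU+mulh.MUL @i6/i7  | pair
6. and.ALU @i8  | WAW r2
7. or.ALU @i9  | tail

PAIRS = 2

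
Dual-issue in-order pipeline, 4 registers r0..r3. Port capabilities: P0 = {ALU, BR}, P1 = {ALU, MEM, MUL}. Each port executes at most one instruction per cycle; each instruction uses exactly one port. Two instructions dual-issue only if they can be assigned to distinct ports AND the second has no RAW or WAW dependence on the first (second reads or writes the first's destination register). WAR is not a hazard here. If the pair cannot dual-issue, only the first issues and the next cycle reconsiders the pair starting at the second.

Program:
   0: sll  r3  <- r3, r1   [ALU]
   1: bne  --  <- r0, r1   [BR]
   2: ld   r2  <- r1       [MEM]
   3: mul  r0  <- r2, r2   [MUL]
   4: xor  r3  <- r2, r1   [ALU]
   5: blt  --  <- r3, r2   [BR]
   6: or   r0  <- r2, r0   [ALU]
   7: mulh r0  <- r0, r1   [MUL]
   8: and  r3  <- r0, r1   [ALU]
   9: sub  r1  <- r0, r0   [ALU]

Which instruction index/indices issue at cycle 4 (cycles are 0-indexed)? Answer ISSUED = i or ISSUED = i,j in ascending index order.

ISSUED = 7

[0] i0&i1  sll+bne  -- pair
[1] i2  ld  -- no-port MEM/MUL
[2] i3&i4  mul+xor  -- pair
[3] i5&i6  blt+or  -- pair
[4] i7  mulh  -- RAW r0
[5] i8&i9  and+sub  -- pair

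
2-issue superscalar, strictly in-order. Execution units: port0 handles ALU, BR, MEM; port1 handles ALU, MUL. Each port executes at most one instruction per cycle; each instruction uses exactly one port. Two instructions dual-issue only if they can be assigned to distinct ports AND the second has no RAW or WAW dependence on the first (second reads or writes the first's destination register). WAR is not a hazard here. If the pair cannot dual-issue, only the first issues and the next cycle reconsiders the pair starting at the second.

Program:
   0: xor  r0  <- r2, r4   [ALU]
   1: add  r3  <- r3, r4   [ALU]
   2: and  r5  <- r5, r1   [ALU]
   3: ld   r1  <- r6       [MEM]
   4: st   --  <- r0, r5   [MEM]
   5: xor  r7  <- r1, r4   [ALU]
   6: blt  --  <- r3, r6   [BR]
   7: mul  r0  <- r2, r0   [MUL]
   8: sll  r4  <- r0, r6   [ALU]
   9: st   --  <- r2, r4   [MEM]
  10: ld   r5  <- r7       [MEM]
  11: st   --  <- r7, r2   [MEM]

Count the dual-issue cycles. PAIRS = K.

PAIRS = 4

c0: i0/i1 xor add  2-wide
c1: i2/i3 and ld  2-wide
c2: i4/i5 st xor  2-wide
c3: i6/i7 blt mul  2-wide
c4: i8 sll  RAW r4
c5: i9 st  no-port MEM/MEM
c6: i10 ld  no-port MEM/MEM
c7: i11 st  tail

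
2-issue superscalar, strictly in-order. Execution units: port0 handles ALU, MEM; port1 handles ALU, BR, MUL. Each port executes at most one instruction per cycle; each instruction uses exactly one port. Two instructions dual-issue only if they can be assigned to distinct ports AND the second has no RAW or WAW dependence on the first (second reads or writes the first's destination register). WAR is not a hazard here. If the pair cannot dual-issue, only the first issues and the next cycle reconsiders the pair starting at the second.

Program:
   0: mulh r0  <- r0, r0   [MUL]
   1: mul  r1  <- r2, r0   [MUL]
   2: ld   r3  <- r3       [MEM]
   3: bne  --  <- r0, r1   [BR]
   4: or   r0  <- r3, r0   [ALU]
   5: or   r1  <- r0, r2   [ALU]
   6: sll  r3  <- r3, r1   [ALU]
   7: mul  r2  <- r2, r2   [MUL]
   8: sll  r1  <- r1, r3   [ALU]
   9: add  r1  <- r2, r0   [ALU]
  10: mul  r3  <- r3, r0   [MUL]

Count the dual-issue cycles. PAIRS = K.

PAIRS = 4

t=0 i0:mulh ; no-port MUL/MUL
t=1 i1+i2:mul/ld ; 2-wide
t=2 i3+i4:bne/or ; 2-wide
t=3 i5:or ; RAW r1
t=4 i6+i7:sll/mul ; 2-wide
t=5 i8:sll ; WAW r1
t=6 i9+i10:add/mul ; 2-wide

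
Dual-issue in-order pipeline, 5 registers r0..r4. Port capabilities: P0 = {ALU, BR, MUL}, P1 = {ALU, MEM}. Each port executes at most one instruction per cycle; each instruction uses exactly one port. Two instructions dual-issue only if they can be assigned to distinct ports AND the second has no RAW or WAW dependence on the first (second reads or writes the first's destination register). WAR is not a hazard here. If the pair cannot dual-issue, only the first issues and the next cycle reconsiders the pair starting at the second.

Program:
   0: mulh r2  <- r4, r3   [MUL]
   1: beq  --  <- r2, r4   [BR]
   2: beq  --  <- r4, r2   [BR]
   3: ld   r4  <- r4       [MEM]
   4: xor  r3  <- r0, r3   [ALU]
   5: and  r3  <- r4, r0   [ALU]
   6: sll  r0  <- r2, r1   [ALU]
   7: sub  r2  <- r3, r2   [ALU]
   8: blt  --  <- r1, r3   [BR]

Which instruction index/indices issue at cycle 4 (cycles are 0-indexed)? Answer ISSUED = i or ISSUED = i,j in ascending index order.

#0 head=0: mulh.MUL i0 no-port MUL/BR
#1 head=1: beq.BR i1 no-port BR/BR
#2 head=2: beq.BR+ld.MEM i2&i3 pair
#3 head=4: xor.ALU i4 WAW r3
#4 head=5: and.ALU+sll.ALU i5&i6 pair
#5 head=7: sub.ALU+blt.BR i7&i8 pair

ISSUED = 5,6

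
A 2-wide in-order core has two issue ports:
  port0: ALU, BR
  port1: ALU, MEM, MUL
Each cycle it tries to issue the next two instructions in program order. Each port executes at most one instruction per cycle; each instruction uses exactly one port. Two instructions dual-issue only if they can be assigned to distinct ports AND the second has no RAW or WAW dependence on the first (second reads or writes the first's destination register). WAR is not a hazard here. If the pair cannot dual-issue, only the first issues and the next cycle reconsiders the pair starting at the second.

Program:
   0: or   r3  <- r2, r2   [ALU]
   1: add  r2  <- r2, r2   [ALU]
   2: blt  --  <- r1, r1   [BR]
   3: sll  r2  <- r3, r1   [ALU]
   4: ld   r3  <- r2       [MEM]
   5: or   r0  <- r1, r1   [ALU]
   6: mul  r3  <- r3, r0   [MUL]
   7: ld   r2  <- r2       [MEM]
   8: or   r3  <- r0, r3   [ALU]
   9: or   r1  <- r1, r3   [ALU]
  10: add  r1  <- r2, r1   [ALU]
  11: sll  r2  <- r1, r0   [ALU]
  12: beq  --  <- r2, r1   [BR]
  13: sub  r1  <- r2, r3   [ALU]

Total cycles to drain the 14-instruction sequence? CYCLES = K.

0. or/add @i0,i1  | dual
1. blt/sll @i2,i3  | dual
2. ld/or @i4,i5  | dual
3. mul @i6  | no-port MUL/MEM
4. ld/or @i7,i8  | dual
5. or @i9  | RAW+WAW r1
6. add @i10  | RAW r1
7. sll @i11  | RAW r2
8. beq/sub @i12,i13  | dual

CYCLES = 9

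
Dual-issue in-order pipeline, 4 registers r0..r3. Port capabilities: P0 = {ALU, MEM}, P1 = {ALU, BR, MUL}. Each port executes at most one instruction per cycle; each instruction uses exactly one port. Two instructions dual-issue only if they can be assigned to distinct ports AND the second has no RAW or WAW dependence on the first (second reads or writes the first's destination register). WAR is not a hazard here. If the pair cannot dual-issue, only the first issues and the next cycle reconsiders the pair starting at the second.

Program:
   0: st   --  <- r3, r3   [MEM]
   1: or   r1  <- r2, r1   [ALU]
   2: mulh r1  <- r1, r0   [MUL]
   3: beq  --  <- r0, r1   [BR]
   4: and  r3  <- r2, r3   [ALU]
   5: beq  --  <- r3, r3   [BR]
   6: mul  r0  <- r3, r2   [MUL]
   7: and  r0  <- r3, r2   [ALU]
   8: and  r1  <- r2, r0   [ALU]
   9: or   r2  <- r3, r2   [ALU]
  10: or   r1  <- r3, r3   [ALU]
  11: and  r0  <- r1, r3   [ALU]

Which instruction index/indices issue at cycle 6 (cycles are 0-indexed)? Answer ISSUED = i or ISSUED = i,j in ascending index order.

ISSUED = 8,9

c0: i0/i1 st.MEM/or.ALU  pair
c1: i2 mulh.MUL  no-port MUL/BR
c2: i3/i4 beq.BR/and.ALU  pair
c3: i5 beq.BR  no-port BR/MUL
c4: i6 mul.MUL  WAW r0
c5: i7 and.ALU  RAW r0
c6: i8/i9 and.ALU/or.ALU  pair
c7: i10 or.ALU  RAW r1
c8: i11 and.ALU  tail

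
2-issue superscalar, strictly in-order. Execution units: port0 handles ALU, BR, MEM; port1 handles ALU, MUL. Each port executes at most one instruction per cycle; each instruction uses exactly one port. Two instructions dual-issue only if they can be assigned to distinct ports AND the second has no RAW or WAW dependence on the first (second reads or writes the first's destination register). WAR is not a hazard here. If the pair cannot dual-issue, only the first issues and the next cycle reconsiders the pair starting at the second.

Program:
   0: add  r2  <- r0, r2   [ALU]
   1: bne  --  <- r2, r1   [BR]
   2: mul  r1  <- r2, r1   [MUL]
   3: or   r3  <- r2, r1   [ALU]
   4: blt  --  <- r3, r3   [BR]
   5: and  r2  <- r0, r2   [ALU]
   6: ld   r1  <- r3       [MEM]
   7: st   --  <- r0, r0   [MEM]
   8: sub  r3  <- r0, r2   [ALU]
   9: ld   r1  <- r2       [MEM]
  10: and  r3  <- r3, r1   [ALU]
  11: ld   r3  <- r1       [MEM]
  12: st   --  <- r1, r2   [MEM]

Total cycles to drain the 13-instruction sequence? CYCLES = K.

c0: i0 add  RAW r2
c1: i1+i2 bne mul  pair
c2: i3 or  RAW r3
c3: i4+i5 blt and  pair
c4: i6 ld  no-port MEM/MEM
c5: i7+i8 st sub  pair
c6: i9 ld  RAW r1
c7: i10 and  WAW r3
c8: i11 ld  no-port MEM/MEM
c9: i12 st  tail

CYCLES = 10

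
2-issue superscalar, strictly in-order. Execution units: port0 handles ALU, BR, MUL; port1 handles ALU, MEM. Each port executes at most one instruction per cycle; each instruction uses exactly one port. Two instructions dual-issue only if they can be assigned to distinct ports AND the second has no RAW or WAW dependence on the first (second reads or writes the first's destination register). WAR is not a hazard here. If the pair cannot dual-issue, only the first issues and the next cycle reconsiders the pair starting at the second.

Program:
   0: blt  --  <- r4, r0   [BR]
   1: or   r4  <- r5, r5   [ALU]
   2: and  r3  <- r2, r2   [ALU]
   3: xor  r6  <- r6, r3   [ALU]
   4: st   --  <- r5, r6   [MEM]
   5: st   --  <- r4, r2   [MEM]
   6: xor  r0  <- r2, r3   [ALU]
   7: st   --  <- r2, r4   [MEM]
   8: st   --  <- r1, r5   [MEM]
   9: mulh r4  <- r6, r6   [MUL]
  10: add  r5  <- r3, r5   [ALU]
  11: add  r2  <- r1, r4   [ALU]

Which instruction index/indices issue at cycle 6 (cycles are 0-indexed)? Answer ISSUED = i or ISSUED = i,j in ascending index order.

#0 head=0: blt.BR/or.ALU i0,i1 pair
#1 head=2: and.ALU i2 RAW r3
#2 head=3: xor.ALU i3 RAW r6
#3 head=4: st.MEM i4 no-port MEM/MEM
#4 head=5: st.MEM/xor.ALU i5,i6 pair
#5 head=7: st.MEM i7 no-port MEM/MEM
#6 head=8: st.MEM/mulh.MUL i8,i9 pair
#7 head=10: add.ALU/add.ALU i10,i11 pair

ISSUED = 8,9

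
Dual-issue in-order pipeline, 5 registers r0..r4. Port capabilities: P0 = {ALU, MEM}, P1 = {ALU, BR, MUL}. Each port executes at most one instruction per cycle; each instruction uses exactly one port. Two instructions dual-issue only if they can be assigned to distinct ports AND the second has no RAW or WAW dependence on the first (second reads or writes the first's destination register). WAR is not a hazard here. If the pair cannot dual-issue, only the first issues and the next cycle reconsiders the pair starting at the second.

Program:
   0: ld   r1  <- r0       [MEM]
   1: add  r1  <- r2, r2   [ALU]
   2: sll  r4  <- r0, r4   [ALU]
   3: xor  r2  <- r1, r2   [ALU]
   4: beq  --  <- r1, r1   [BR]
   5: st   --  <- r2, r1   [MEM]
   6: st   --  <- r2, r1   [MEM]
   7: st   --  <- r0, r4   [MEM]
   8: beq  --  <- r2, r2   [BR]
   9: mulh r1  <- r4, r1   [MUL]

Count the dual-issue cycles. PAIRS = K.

t=0 i0:ld ; WAW r1
t=1 i1&i2:add sll ; 2-wide
t=2 i3&i4:xor beq ; 2-wide
t=3 i5:st ; no-port MEM/MEM
t=4 i6:st ; no-port MEM/MEM
t=5 i7&i8:st beq ; 2-wide
t=6 i9:mulh ; tail

PAIRS = 3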